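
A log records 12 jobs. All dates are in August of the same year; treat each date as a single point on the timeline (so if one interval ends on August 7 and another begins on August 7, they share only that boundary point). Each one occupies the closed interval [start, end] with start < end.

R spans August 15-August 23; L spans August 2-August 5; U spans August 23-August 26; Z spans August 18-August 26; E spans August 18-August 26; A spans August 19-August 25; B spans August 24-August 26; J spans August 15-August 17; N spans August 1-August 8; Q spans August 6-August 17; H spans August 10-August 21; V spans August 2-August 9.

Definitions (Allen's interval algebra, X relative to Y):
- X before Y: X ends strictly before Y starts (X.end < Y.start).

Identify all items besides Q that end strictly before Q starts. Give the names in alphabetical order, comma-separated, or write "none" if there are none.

L

Target Q = [August 6, August 17].
A [August 19, August 25] → after → no.
B [August 24, August 26] → after → no.
E [August 18, August 26] → after → no.
H [August 10, August 21] → overlapped-by → no.
J [August 15, August 17] → finishes → no.
L [August 2, August 5] → before → yes.
N [August 1, August 8] → overlaps → no.
R [August 15, August 23] → overlapped-by → no.
U [August 23, August 26] → after → no.
V [August 2, August 9] → overlaps → no.
Z [August 18, August 26] → after → no.
Result: L.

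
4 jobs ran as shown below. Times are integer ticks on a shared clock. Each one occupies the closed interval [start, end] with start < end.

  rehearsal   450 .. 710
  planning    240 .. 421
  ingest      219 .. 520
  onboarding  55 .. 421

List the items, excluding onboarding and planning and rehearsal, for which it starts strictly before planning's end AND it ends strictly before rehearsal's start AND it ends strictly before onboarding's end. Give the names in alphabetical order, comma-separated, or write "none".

none

Conditions: its start is strictly before planning's end (X.start < 421) AND its end is strictly before rehearsal's start (X.end < 450) AND its end is strictly before onboarding's end (X.end < 421).
ingest: start 219 < 421? ✓; end 520 < 450? ✗; end 520 < 421? ✗ → no.
Result: none.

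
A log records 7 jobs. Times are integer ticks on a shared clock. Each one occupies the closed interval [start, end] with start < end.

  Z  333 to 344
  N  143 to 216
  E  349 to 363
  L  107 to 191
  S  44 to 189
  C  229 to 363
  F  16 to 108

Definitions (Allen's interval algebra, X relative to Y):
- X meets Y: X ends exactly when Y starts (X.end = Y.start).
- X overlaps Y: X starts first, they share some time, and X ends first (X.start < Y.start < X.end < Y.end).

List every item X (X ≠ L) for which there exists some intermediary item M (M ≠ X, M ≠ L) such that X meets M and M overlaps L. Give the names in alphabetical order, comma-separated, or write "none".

Target L = [107, 191].
Intermediaries M with M overlaps L: F, S.
Via F — items with X meets F: none.
Via S — items with X meets S: none.
Union: none.

none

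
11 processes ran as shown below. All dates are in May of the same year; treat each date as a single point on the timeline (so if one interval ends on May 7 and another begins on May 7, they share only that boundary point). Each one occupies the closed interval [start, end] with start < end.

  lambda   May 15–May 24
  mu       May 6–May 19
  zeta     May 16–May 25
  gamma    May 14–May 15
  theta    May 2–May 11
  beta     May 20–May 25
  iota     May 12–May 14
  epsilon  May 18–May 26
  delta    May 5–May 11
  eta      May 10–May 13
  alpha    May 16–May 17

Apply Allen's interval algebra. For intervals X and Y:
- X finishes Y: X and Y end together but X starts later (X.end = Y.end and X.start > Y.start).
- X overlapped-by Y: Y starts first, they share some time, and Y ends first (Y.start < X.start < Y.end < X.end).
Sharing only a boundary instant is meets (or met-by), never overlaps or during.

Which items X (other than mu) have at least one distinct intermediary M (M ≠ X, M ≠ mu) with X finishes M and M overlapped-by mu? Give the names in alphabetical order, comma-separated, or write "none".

Target mu = [May 6, May 19].
Intermediaries M with M overlapped-by mu: epsilon, lambda, zeta.
Via epsilon — items with X finishes epsilon: none.
Via lambda — items with X finishes lambda: none.
Via zeta — items with X finishes zeta: beta.
Union: beta.

beta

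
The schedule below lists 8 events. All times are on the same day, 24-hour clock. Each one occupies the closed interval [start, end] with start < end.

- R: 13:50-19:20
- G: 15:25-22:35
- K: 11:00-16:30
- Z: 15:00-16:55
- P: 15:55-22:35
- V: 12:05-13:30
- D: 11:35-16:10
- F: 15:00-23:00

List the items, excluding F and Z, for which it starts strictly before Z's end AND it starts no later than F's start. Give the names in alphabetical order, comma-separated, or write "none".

D, K, R, V

Conditions: its start is strictly before Z's end (X.start < 16:55) AND its start is no later than F's start (X.start <= 15:00).
D: start 11:35 < 16:55? ✓; start 11:35 <= 15:00? ✓ → yes.
G: start 15:25 < 16:55? ✓; start 15:25 <= 15:00? ✗ → no.
K: start 11:00 < 16:55? ✓; start 11:00 <= 15:00? ✓ → yes.
P: start 15:55 < 16:55? ✓; start 15:55 <= 15:00? ✗ → no.
R: start 13:50 < 16:55? ✓; start 13:50 <= 15:00? ✓ → yes.
V: start 12:05 < 16:55? ✓; start 12:05 <= 15:00? ✓ → yes.
Result: D, K, R, V.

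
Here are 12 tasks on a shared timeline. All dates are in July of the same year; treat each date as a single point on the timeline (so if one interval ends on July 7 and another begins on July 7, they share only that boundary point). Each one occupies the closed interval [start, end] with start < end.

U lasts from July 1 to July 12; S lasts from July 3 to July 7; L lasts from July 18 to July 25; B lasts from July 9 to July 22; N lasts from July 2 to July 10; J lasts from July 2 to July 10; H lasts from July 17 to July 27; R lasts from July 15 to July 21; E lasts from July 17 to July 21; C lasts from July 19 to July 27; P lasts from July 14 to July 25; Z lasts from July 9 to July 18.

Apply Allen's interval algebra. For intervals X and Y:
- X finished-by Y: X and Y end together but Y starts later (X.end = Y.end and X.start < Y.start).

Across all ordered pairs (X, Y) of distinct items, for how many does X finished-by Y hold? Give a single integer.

Checking all 132 ordered pairs for relation 'finished-by'; matching pairs in alphabetical order:
(H, C): H finished-by C ✓
(P, L): P finished-by L ✓
(R, E): R finished-by E ✓
Count: 3.

3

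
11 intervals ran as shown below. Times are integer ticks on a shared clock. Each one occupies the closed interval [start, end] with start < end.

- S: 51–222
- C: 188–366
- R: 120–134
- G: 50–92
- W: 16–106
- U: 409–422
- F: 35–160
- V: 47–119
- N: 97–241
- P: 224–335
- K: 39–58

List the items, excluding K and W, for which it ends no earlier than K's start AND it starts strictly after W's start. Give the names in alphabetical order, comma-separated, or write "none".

Conditions: its end is no earlier than K's start (X.end >= 39) AND its start is strictly after W's start (X.start > 16).
C: end 366 >= 39? ✓; start 188 > 16? ✓ → yes.
F: end 160 >= 39? ✓; start 35 > 16? ✓ → yes.
G: end 92 >= 39? ✓; start 50 > 16? ✓ → yes.
N: end 241 >= 39? ✓; start 97 > 16? ✓ → yes.
P: end 335 >= 39? ✓; start 224 > 16? ✓ → yes.
R: end 134 >= 39? ✓; start 120 > 16? ✓ → yes.
S: end 222 >= 39? ✓; start 51 > 16? ✓ → yes.
U: end 422 >= 39? ✓; start 409 > 16? ✓ → yes.
V: end 119 >= 39? ✓; start 47 > 16? ✓ → yes.
Result: C, F, G, N, P, R, S, U, V.

C, F, G, N, P, R, S, U, V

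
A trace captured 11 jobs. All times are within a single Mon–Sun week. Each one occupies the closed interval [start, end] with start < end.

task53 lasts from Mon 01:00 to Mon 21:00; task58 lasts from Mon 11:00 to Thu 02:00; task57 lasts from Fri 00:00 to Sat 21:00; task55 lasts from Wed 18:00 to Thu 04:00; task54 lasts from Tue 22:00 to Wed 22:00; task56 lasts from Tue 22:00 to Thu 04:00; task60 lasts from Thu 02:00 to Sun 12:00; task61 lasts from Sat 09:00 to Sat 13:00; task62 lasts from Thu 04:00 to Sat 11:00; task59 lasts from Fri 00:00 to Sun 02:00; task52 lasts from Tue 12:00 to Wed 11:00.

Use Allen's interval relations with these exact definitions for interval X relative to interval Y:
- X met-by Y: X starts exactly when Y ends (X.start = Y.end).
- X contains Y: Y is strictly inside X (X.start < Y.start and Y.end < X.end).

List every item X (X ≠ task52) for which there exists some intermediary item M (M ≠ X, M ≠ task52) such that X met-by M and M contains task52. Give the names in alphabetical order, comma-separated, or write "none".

task60

Target task52 = [Tue 12:00, Wed 11:00].
Intermediaries M with M contains task52: task58.
Via task58 — items with X met-by task58: task60.
Union: task60.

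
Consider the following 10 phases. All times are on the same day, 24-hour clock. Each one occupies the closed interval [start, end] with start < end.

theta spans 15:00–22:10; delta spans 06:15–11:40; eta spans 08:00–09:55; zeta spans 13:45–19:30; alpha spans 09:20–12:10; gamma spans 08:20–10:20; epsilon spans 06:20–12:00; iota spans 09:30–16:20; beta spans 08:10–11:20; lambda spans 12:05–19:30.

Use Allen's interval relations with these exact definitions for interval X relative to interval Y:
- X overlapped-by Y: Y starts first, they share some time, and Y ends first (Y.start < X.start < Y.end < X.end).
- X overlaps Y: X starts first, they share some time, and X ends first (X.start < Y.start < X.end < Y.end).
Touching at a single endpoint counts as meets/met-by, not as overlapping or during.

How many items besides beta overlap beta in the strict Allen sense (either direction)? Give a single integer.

3

Target beta = [08:10, 11:20].
alpha [09:20, 12:10] → overlapped-by → counts.
delta [06:15, 11:40] → contains → no.
epsilon [06:20, 12:00] → contains → no.
eta [08:00, 09:55] → overlaps → counts.
gamma [08:20, 10:20] → during → no.
iota [09:30, 16:20] → overlapped-by → counts.
lambda [12:05, 19:30] → after → no.
theta [15:00, 22:10] → after → no.
zeta [13:45, 19:30] → after → no.
Total: 3.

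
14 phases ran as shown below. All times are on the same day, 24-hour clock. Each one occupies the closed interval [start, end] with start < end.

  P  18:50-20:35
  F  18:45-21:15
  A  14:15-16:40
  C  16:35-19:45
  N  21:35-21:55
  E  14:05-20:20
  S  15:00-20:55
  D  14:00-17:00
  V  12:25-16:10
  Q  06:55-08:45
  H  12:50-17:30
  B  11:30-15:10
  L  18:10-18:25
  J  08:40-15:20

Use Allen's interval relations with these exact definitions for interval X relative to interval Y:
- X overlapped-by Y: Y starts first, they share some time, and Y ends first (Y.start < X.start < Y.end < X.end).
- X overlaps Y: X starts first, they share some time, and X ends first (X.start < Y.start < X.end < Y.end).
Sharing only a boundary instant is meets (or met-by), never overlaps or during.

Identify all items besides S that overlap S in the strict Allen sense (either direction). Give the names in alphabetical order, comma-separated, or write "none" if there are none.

A, B, D, E, F, H, J, V

Target S = [15:00, 20:55].
A [14:15, 16:40] → overlaps → yes.
B [11:30, 15:10] → overlaps → yes.
C [16:35, 19:45] → during → no.
D [14:00, 17:00] → overlaps → yes.
E [14:05, 20:20] → overlaps → yes.
F [18:45, 21:15] → overlapped-by → yes.
H [12:50, 17:30] → overlaps → yes.
J [08:40, 15:20] → overlaps → yes.
L [18:10, 18:25] → during → no.
N [21:35, 21:55] → after → no.
P [18:50, 20:35] → during → no.
Q [06:55, 08:45] → before → no.
V [12:25, 16:10] → overlaps → yes.
Result: A, B, D, E, F, H, J, V.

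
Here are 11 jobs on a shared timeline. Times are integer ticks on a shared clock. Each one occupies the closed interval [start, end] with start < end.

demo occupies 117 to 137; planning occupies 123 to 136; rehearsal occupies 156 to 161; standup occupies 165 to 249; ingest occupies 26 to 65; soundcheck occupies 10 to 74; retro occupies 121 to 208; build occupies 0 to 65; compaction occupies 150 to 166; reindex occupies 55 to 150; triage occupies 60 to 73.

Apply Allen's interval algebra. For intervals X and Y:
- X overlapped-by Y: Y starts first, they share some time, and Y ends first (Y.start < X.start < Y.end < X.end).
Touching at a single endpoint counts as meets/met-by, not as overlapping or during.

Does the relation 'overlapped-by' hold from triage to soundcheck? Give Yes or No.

triage = [60, 73], soundcheck = [10, 74].
Actual relation of triage to soundcheck: during.
Asked whether 'overlapped-by' holds → No.

No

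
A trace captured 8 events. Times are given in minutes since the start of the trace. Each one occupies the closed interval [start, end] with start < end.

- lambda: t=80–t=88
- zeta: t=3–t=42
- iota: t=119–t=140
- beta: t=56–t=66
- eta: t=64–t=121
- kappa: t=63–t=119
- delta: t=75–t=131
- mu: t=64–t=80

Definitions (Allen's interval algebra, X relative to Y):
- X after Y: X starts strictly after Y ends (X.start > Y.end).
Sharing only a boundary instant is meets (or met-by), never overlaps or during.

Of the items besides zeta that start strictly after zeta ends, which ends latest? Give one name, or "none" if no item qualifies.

Target zeta = [t=3, t=42].
beta [t=56, t=66] → after → candidate.
delta [t=75, t=131] → after → candidate.
eta [t=64, t=121] → after → candidate.
iota [t=119, t=140] → after → candidate.
kappa [t=63, t=119] → after → candidate.
lambda [t=80, t=88] → after → candidate.
mu [t=64, t=80] → after → candidate.
Among candidates, latest end is t=140 → iota.

iota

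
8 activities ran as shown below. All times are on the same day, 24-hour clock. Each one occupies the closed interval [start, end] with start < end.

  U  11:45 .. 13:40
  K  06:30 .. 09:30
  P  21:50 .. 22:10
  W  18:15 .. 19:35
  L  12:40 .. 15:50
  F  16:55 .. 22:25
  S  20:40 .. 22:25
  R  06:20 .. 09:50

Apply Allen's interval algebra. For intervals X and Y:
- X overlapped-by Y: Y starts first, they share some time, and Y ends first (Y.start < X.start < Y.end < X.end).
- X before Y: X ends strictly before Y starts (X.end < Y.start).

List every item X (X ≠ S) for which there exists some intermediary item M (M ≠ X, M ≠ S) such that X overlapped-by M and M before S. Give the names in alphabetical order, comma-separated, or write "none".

L

Target S = [20:40, 22:25].
Intermediaries M with M before S: K, L, R, U, W.
Via K — items with X overlapped-by K: none.
Via L — items with X overlapped-by L: none.
Via R — items with X overlapped-by R: none.
Via U — items with X overlapped-by U: L.
Via W — items with X overlapped-by W: none.
Union: L.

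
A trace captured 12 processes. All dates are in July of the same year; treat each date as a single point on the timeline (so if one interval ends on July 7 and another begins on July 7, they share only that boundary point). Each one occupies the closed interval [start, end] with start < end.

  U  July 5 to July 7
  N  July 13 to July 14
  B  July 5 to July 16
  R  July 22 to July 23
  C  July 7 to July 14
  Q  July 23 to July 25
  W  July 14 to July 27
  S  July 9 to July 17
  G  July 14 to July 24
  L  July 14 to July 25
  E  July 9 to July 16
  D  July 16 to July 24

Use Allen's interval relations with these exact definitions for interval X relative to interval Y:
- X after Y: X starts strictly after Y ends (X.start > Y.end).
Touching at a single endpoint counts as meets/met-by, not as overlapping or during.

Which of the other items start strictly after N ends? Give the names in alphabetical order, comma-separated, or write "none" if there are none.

Target N = [July 13, July 14].
B [July 5, July 16] → contains → no.
C [July 7, July 14] → finished-by → no.
D [July 16, July 24] → after → yes.
E [July 9, July 16] → contains → no.
G [July 14, July 24] → met-by → no.
L [July 14, July 25] → met-by → no.
Q [July 23, July 25] → after → yes.
R [July 22, July 23] → after → yes.
S [July 9, July 17] → contains → no.
U [July 5, July 7] → before → no.
W [July 14, July 27] → met-by → no.
Result: D, Q, R.

D, Q, R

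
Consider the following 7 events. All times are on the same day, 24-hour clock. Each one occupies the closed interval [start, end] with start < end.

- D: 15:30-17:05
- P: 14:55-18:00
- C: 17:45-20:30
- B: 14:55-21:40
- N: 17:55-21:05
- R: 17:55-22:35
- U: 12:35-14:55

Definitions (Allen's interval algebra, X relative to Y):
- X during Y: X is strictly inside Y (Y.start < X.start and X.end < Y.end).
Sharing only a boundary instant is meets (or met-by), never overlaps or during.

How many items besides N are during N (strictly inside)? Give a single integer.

Target N = [17:55, 21:05].
B [14:55, 21:40] → contains → no.
C [17:45, 20:30] → overlaps → no.
D [15:30, 17:05] → before → no.
P [14:55, 18:00] → overlaps → no.
R [17:55, 22:35] → started-by → no.
U [12:35, 14:55] → before → no.
Total: 0.

0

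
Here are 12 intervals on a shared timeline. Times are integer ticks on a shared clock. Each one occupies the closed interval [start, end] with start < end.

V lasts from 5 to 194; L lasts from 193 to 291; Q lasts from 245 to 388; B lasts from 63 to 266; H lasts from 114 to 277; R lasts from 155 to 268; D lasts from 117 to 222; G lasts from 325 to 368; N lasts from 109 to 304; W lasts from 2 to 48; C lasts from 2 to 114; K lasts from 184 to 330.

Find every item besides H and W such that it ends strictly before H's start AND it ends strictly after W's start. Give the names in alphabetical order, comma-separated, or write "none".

none

Conditions: its end is strictly before H's start (X.end < 114) AND its end is strictly after W's start (X.end > 2).
B: end 266 < 114? ✗; end 266 > 2? ✓ → no.
C: end 114 < 114? ✗; end 114 > 2? ✓ → no.
D: end 222 < 114? ✗; end 222 > 2? ✓ → no.
G: end 368 < 114? ✗; end 368 > 2? ✓ → no.
K: end 330 < 114? ✗; end 330 > 2? ✓ → no.
L: end 291 < 114? ✗; end 291 > 2? ✓ → no.
N: end 304 < 114? ✗; end 304 > 2? ✓ → no.
Q: end 388 < 114? ✗; end 388 > 2? ✓ → no.
R: end 268 < 114? ✗; end 268 > 2? ✓ → no.
V: end 194 < 114? ✗; end 194 > 2? ✓ → no.
Result: none.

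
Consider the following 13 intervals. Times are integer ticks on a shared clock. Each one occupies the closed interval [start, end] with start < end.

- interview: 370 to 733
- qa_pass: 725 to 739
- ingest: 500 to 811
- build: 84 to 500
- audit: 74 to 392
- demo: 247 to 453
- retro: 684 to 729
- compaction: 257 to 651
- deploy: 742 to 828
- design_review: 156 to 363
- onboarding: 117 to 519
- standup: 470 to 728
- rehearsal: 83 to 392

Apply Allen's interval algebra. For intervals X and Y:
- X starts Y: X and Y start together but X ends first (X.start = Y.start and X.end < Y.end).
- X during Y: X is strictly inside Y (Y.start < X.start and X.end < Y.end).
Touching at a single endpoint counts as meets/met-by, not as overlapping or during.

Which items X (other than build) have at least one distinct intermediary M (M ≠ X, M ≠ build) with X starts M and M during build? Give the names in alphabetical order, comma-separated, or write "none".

Target build = [84, 500].
Intermediaries M with M during build: demo, design_review.
Via demo — items with X starts demo: none.
Via design_review — items with X starts design_review: none.
Union: none.

none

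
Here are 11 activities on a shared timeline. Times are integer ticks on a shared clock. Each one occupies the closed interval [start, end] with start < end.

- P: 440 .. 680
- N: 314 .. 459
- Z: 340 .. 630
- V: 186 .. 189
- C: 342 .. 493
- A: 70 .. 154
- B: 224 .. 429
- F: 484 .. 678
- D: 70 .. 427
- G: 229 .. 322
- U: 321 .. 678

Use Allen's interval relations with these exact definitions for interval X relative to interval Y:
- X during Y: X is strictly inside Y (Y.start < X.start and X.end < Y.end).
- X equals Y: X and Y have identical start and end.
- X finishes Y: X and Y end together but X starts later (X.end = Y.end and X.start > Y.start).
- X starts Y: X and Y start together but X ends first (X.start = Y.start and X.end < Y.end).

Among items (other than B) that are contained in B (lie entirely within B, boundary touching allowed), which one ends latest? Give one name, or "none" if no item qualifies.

Target B = [224, 429].
A [70, 154] → before → excluded.
C [342, 493] → overlapped-by → excluded.
D [70, 427] → overlaps → excluded.
F [484, 678] → after → excluded.
G [229, 322] → during → candidate.
N [314, 459] → overlapped-by → excluded.
P [440, 680] → after → excluded.
U [321, 678] → overlapped-by → excluded.
V [186, 189] → before → excluded.
Z [340, 630] → overlapped-by → excluded.
Among candidates, latest end is 322 → G.

G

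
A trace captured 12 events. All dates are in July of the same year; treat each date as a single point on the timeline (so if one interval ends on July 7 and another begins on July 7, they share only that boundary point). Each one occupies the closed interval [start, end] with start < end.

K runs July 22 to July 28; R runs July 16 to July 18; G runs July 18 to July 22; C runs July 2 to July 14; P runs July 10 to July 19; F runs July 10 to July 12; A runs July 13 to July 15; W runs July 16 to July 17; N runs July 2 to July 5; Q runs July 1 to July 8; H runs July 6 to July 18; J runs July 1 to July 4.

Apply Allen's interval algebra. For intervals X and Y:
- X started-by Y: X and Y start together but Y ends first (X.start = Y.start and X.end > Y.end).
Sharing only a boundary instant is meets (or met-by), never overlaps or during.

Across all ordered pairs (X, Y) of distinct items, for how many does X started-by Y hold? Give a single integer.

4

Checking all 132 ordered pairs for relation 'started-by'; matching pairs in alphabetical order:
(C, N): C started-by N ✓
(P, F): P started-by F ✓
(Q, J): Q started-by J ✓
(R, W): R started-by W ✓
Count: 4.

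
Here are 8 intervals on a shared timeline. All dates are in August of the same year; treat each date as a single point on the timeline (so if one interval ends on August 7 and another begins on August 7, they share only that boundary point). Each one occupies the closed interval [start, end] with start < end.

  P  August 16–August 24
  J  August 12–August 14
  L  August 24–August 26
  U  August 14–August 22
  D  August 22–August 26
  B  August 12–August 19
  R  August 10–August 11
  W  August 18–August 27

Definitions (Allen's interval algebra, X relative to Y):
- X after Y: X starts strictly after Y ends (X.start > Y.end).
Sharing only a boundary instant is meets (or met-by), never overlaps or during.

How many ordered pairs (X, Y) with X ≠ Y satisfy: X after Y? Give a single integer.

14

Checking all 56 ordered pairs for relation 'after'; matching pairs in alphabetical order:
(B, R): B after R ✓
(D, B): D after B ✓
(D, J): D after J ✓
(D, R): D after R ✓
(J, R): J after R ✓
(L, B): L after B ✓
(L, J): L after J ✓
(L, R): L after R ✓
(L, U): L after U ✓
(P, J): P after J ✓
(P, R): P after R ✓
(U, R): U after R ✓
(W, J): W after J ✓
(W, R): W after R ✓
Count: 14.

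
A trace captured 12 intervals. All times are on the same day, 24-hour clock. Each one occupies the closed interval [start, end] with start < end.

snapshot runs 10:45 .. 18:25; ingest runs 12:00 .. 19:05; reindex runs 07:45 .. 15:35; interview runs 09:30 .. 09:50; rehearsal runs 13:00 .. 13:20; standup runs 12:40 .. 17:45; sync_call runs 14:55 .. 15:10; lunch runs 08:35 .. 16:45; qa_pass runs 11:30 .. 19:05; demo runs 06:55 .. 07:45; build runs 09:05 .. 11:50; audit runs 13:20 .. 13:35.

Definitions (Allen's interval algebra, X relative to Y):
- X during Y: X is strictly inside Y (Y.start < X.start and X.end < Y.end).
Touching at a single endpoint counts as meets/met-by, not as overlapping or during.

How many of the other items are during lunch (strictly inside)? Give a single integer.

Target lunch = [08:35, 16:45].
audit [13:20, 13:35] → during → counts.
build [09:05, 11:50] → during → counts.
demo [06:55, 07:45] → before → no.
ingest [12:00, 19:05] → overlapped-by → no.
interview [09:30, 09:50] → during → counts.
qa_pass [11:30, 19:05] → overlapped-by → no.
rehearsal [13:00, 13:20] → during → counts.
reindex [07:45, 15:35] → overlaps → no.
snapshot [10:45, 18:25] → overlapped-by → no.
standup [12:40, 17:45] → overlapped-by → no.
sync_call [14:55, 15:10] → during → counts.
Total: 5.

5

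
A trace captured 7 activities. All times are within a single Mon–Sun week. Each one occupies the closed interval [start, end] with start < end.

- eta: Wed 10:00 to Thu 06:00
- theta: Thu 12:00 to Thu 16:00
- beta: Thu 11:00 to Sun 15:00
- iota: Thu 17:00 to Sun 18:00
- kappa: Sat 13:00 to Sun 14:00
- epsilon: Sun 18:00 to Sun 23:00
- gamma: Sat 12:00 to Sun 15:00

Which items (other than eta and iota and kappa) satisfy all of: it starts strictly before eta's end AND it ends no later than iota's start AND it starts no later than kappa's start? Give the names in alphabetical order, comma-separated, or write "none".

Conditions: its start is strictly before eta's end (X.start < Thu 06:00) AND its end is no later than iota's start (X.end <= Thu 17:00) AND its start is no later than kappa's start (X.start <= Sat 13:00).
beta: start Thu 11:00 < Thu 06:00? ✗; end Sun 15:00 <= Thu 17:00? ✗; start Thu 11:00 <= Sat 13:00? ✓ → no.
epsilon: start Sun 18:00 < Thu 06:00? ✗; end Sun 23:00 <= Thu 17:00? ✗; start Sun 18:00 <= Sat 13:00? ✗ → no.
gamma: start Sat 12:00 < Thu 06:00? ✗; end Sun 15:00 <= Thu 17:00? ✗; start Sat 12:00 <= Sat 13:00? ✓ → no.
theta: start Thu 12:00 < Thu 06:00? ✗; end Thu 16:00 <= Thu 17:00? ✓; start Thu 12:00 <= Sat 13:00? ✓ → no.
Result: none.

none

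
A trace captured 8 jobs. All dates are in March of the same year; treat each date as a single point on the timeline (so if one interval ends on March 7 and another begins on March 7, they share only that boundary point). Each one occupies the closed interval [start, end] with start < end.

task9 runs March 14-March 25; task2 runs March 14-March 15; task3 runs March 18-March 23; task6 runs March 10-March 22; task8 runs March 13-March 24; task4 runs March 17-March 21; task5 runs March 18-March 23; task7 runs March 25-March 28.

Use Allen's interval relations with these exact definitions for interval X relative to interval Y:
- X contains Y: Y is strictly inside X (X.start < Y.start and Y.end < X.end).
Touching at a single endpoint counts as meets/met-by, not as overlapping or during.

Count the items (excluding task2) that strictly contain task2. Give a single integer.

2

Target task2 = [March 14, March 15].
task3 [March 18, March 23] → after → no.
task4 [March 17, March 21] → after → no.
task5 [March 18, March 23] → after → no.
task6 [March 10, March 22] → contains → counts.
task7 [March 25, March 28] → after → no.
task8 [March 13, March 24] → contains → counts.
task9 [March 14, March 25] → started-by → no.
Total: 2.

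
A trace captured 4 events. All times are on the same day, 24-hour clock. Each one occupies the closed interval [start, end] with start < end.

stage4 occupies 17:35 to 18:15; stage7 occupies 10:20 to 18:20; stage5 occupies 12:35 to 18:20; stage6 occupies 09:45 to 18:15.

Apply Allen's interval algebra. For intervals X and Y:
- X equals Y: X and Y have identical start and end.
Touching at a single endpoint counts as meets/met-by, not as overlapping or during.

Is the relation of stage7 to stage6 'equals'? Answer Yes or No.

No

stage7 = [10:20, 18:20], stage6 = [09:45, 18:15].
Actual relation of stage7 to stage6: overlapped-by.
Asked whether 'equals' holds → No.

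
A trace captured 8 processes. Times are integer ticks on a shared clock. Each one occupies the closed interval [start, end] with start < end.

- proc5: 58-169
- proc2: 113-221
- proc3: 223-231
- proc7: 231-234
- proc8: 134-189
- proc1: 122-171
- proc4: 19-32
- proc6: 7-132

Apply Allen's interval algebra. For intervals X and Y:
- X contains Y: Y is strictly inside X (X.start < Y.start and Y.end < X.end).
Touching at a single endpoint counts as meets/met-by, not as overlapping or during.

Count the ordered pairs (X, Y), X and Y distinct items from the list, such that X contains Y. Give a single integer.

3

Checking all 56 ordered pairs for relation 'contains'; matching pairs in alphabetical order:
(proc2, proc1): proc2 contains proc1 ✓
(proc2, proc8): proc2 contains proc8 ✓
(proc6, proc4): proc6 contains proc4 ✓
Count: 3.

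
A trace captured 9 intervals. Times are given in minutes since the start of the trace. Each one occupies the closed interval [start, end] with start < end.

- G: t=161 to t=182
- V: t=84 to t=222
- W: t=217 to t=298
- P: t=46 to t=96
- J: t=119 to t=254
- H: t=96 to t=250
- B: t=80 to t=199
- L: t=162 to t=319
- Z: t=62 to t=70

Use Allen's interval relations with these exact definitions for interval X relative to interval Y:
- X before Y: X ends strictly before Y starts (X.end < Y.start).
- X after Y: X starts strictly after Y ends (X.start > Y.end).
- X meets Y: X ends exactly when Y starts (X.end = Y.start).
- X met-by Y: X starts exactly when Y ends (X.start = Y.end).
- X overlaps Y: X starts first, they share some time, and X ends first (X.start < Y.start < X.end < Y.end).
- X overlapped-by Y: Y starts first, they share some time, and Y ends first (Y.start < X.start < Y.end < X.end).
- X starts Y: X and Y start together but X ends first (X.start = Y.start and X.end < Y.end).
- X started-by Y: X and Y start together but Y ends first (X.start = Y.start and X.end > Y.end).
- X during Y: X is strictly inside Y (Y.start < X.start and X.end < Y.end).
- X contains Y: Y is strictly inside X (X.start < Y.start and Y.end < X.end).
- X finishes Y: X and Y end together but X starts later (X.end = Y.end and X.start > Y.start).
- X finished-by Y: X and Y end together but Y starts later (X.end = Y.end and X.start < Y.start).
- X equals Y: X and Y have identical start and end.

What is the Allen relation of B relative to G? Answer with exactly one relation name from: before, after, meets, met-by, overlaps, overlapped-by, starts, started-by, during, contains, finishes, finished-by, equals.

B = [t=80, t=199]; G = [t=161, t=182].
Compare endpoints: B.start < G.start, B.start < G.end, B.end > G.start, B.end > G.end.
That pattern is 'contains'.

contains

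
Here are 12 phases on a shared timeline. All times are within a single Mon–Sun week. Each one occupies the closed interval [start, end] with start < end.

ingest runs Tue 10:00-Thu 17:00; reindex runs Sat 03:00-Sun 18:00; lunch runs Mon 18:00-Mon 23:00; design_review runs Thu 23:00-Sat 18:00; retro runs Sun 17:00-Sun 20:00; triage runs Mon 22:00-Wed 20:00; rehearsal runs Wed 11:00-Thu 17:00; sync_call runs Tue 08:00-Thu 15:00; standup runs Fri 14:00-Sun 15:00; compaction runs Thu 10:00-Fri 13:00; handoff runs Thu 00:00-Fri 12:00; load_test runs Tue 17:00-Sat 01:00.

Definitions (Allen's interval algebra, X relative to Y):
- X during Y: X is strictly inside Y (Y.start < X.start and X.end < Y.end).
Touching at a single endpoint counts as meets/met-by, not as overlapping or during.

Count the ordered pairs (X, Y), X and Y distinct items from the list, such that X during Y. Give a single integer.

Checking all 132 ordered pairs for relation 'during'; matching pairs in alphabetical order:
(compaction, load_test): compaction during load_test ✓
(handoff, load_test): handoff during load_test ✓
(rehearsal, load_test): rehearsal during load_test ✓
Count: 3.

3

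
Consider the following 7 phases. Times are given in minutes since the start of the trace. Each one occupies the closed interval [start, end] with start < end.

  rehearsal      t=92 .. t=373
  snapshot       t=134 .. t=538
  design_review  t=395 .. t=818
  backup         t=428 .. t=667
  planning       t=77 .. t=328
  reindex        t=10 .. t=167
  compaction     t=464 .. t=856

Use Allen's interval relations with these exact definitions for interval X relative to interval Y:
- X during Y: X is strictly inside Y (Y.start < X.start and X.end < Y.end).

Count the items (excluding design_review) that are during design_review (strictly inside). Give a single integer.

Target design_review = [t=395, t=818].
backup [t=428, t=667] → during → counts.
compaction [t=464, t=856] → overlapped-by → no.
planning [t=77, t=328] → before → no.
rehearsal [t=92, t=373] → before → no.
reindex [t=10, t=167] → before → no.
snapshot [t=134, t=538] → overlaps → no.
Total: 1.

1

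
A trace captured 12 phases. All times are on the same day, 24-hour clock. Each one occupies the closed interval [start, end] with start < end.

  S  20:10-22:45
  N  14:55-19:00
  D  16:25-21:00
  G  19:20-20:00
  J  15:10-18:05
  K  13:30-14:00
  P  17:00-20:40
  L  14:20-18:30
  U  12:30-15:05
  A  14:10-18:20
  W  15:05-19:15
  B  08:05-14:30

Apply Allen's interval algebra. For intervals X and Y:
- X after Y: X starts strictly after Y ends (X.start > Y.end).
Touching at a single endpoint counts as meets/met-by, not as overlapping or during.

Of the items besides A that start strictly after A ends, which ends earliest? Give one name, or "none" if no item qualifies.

Target A = [14:10, 18:20].
B [08:05, 14:30] → overlaps → excluded.
D [16:25, 21:00] → overlapped-by → excluded.
G [19:20, 20:00] → after → candidate.
J [15:10, 18:05] → during → excluded.
K [13:30, 14:00] → before → excluded.
L [14:20, 18:30] → overlapped-by → excluded.
N [14:55, 19:00] → overlapped-by → excluded.
P [17:00, 20:40] → overlapped-by → excluded.
S [20:10, 22:45] → after → candidate.
U [12:30, 15:05] → overlaps → excluded.
W [15:05, 19:15] → overlapped-by → excluded.
Among candidates, earliest end is 20:00 → G.

G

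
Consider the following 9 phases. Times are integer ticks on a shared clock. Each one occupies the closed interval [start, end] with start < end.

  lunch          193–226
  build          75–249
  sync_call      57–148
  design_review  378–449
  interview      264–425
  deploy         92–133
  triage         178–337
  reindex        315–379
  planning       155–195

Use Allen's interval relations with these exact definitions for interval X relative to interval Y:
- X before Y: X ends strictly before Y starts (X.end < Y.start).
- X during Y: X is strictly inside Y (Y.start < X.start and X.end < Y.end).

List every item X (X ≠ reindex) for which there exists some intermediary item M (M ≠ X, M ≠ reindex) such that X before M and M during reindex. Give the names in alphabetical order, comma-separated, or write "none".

Target reindex = [315, 379].
Intermediaries M with M during reindex: none.
Union: none.

none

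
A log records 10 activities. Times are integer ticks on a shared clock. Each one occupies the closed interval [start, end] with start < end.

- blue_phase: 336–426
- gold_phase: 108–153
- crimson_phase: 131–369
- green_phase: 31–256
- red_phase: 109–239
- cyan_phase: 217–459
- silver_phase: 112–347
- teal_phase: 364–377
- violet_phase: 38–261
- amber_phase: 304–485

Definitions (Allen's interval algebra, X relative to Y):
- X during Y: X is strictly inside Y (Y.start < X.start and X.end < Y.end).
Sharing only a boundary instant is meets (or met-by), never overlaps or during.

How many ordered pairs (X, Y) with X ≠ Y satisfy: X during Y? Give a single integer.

Checking all 90 ordered pairs for relation 'during'; matching pairs in alphabetical order:
(blue_phase, amber_phase): blue_phase during amber_phase ✓
(blue_phase, cyan_phase): blue_phase during cyan_phase ✓
(gold_phase, green_phase): gold_phase during green_phase ✓
(gold_phase, violet_phase): gold_phase during violet_phase ✓
(red_phase, green_phase): red_phase during green_phase ✓
(red_phase, violet_phase): red_phase during violet_phase ✓
(teal_phase, amber_phase): teal_phase during amber_phase ✓
(teal_phase, blue_phase): teal_phase during blue_phase ✓
(teal_phase, cyan_phase): teal_phase during cyan_phase ✓
Count: 9.

9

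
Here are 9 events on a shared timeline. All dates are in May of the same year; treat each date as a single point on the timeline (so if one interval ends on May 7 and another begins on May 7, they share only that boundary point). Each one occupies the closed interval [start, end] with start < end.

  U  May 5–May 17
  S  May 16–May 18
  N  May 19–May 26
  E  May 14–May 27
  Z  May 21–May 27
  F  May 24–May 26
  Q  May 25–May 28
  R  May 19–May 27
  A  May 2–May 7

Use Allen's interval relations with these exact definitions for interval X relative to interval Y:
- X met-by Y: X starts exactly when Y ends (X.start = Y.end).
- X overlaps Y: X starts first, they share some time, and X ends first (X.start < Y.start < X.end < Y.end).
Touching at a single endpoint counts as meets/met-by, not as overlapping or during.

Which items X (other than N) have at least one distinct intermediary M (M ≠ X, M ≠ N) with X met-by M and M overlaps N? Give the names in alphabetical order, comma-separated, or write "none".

none

Target N = [May 19, May 26].
Intermediaries M with M overlaps N: none.
Union: none.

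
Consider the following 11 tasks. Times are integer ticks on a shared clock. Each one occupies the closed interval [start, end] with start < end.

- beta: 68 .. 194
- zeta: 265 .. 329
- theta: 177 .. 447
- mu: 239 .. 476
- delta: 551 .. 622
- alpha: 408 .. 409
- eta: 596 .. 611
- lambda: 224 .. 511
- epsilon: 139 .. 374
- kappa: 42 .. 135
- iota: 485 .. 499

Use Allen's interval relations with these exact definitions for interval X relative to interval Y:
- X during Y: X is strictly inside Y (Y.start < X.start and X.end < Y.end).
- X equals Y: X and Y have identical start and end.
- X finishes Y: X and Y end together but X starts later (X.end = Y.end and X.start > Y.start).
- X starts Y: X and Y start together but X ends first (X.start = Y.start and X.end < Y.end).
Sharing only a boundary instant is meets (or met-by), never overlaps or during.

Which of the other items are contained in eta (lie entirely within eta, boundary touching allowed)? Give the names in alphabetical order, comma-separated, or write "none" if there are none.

Target eta = [596, 611].
alpha [408, 409] → before → no.
beta [68, 194] → before → no.
delta [551, 622] → contains → no.
epsilon [139, 374] → before → no.
iota [485, 499] → before → no.
kappa [42, 135] → before → no.
lambda [224, 511] → before → no.
mu [239, 476] → before → no.
theta [177, 447] → before → no.
zeta [265, 329] → before → no.
Result: none.

none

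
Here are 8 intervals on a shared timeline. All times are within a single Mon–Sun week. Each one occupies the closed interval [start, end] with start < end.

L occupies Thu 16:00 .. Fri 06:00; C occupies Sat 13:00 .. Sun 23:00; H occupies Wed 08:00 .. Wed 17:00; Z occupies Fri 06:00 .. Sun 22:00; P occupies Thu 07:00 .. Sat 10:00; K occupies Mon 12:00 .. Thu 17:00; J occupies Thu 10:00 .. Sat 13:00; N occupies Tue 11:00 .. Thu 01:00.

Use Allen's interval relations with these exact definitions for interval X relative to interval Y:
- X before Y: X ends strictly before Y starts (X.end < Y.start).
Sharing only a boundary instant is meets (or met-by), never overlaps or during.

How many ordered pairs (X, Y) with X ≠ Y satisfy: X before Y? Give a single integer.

14

Checking all 56 ordered pairs for relation 'before'; matching pairs in alphabetical order:
(H, C): H before C ✓
(H, J): H before J ✓
(H, L): H before L ✓
(H, P): H before P ✓
(H, Z): H before Z ✓
(K, C): K before C ✓
(K, Z): K before Z ✓
(L, C): L before C ✓
(N, C): N before C ✓
(N, J): N before J ✓
(N, L): N before L ✓
(N, P): N before P ✓
(N, Z): N before Z ✓
(P, C): P before C ✓
Count: 14.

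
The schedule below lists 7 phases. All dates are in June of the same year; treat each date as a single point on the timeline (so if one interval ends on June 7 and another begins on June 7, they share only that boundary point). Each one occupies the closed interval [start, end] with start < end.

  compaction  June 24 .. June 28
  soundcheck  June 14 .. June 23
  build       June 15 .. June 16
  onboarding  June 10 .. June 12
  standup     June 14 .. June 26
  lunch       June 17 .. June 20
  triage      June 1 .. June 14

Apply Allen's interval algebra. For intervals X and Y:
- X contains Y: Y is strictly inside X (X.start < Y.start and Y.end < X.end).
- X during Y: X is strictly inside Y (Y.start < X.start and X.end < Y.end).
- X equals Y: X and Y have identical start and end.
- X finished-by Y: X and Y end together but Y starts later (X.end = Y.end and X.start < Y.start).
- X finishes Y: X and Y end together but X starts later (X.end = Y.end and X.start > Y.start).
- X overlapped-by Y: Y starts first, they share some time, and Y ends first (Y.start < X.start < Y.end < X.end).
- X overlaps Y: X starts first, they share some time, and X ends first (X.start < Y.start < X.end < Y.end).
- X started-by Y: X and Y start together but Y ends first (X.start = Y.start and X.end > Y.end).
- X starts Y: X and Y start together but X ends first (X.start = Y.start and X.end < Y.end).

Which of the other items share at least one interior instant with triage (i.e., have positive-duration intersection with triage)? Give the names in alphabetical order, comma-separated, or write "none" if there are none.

Target triage = [June 1, June 14].
build [June 15, June 16] → after → no.
compaction [June 24, June 28] → after → no.
lunch [June 17, June 20] → after → no.
onboarding [June 10, June 12] → during → yes.
soundcheck [June 14, June 23] → met-by → no.
standup [June 14, June 26] → met-by → no.
Result: onboarding.

onboarding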